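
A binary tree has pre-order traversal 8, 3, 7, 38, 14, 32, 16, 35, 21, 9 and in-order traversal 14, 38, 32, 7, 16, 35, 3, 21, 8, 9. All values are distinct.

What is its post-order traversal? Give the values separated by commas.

14, 32, 38, 35, 16, 7, 21, 3, 9, 8

The first element of pre-order is the root; it splits in-order into left and right subtrees.
Root 8: left subtree has 8 nodes {14, 38, 32, 7, 16, 35, 3, 21}, right has 1 {9}.
  Root 3: left subtree has 6 nodes {14, 38, 32, 7, 16, 35}, right has 1 {21}.
    Root 7: left subtree has 3 nodes {14, 38, 32}, right has 2 {16, 35}.
      Root 38: left subtree has 1 node {14}, right has 1 {32}.
      Root 16: left subtree has 0 nodes { }, right has 1 {35}.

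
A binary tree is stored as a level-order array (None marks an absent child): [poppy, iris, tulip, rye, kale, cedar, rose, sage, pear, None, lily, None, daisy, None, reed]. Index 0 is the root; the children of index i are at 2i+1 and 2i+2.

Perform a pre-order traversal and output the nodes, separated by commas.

Pre-order visits the node, then its left subtree, then its right subtree.
Visit poppy.
At poppy: go left to iris.
  Visit iris.
  At iris: go left to rye.
    Visit rye.
    At rye: go left to sage.
      sage is a leaf — visit sage.
    At rye: go right to pear.
      pear is a leaf — visit pear.
  At iris: go right to kale.
    Visit kale.
    At kale: no left child.
    At kale: go right to lily.
      lily is a leaf — visit lily.
At poppy: go right to tulip.
  Visit tulip.
  At tulip: go left to cedar.
    Visit cedar.
    At cedar: no left child.
    At cedar: go right to daisy.
      daisy is a leaf — visit daisy.
  At tulip: go right to rose.
    Visit rose.
    At rose: no left child.
    At rose: go right to reed.
      reed is a leaf — visit reed.

poppy, iris, rye, sage, pear, kale, lily, tulip, cedar, daisy, rose, reed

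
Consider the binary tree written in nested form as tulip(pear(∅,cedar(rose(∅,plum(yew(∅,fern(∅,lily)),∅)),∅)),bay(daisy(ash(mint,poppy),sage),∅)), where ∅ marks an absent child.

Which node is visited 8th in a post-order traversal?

mint

Post-order visits the left subtree, then the right subtree, then the node.
At tulip: go left to pear.
  At pear: no left child.
  At pear: go right to cedar.
    At cedar: go left to rose.
      At rose: no left child.
      At rose: go right to plum.
        At plum: go left to yew.
          At yew: no left child.
          At yew: go right to fern.
            At fern: no left child.
            At fern: go right to lily.
              lily is a leaf — visit lily.
            Visit fern.
          Visit yew.
        At plum: no right child.
        Visit plum.
      Visit rose.
    At cedar: no right child.
    Visit cedar.
  Visit pear.
At tulip: go right to bay.
  At bay: go left to daisy.
    At daisy: go left to ash.
      At ash: go left to mint.
        mint is a leaf — visit mint.
      At ash: go right to poppy.
        poppy is a leaf — visit poppy.
      Visit ash.
    At daisy: go right to sage.
      sage is a leaf — visit sage.
    Visit daisy.
  At bay: no right child.
  Visit bay.
Visit tulip.
Full post-order sequence: lily, fern, yew, plum, rose, cedar, pear, mint, poppy, ash, sage, daisy, bay, tulip.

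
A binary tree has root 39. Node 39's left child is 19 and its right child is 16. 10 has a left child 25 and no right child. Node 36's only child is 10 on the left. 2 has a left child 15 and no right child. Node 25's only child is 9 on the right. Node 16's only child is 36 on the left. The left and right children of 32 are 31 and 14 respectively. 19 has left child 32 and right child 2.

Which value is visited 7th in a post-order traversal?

Post-order visits the left subtree, then the right subtree, then the node.
At 39: go left to 19.
  At 19: go left to 32.
    At 32: go left to 31.
      31 is a leaf — visit 31.
    At 32: go right to 14.
      14 is a leaf — visit 14.
    Visit 32.
  At 19: go right to 2.
    At 2: go left to 15.
      15 is a leaf — visit 15.
    At 2: no right child.
    Visit 2.
  Visit 19.
At 39: go right to 16.
  At 16: go left to 36.
    At 36: go left to 10.
      At 10: go left to 25.
        At 25: no left child.
        At 25: go right to 9.
          9 is a leaf — visit 9.
        Visit 25.
      At 10: no right child.
      Visit 10.
    At 36: no right child.
    Visit 36.
  At 16: no right child.
  Visit 16.
Visit 39.
Full post-order sequence: 31, 14, 32, 15, 2, 19, 9, 25, 10, 36, 16, 39.

9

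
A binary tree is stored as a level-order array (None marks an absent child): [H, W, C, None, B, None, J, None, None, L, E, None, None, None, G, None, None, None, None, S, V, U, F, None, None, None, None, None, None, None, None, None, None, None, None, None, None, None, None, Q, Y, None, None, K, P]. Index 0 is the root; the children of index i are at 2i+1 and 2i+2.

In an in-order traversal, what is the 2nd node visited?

In-order visits the left subtree, then the node, then the right subtree.
At H: go left to W.
  At W: no left child.
  Visit W.
  At W: go right to B.
    At B: go left to L.
      At L: go left to S.
        At S: go left to Q.
          Q is a leaf — visit Q.
        Visit S.
        At S: go right to Y.
          Y is a leaf — visit Y.
      Visit L.
      At L: go right to V.
        V is a leaf — visit V.
    Visit B.
    At B: go right to E.
      At E: go left to U.
        At U: go left to K.
          K is a leaf — visit K.
        Visit U.
        At U: go right to P.
          P is a leaf — visit P.
      Visit E.
      At E: go right to F.
        F is a leaf — visit F.
Visit H.
At H: go right to C.
  At C: no left child.
  Visit C.
  At C: go right to J.
    At J: no left child.
    Visit J.
    At J: go right to G.
      G is a leaf — visit G.
Full in-order sequence: W, Q, S, Y, L, V, B, K, U, P, E, F, H, C, J, G.

Q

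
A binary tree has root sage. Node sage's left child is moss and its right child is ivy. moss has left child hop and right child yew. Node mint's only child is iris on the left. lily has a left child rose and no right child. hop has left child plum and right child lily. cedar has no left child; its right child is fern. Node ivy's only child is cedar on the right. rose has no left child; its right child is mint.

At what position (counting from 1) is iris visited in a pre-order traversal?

Pre-order visits the node, then its left subtree, then its right subtree.
Visit sage.
At sage: go left to moss.
  Visit moss.
  At moss: go left to hop.
    Visit hop.
    At hop: go left to plum.
      plum is a leaf — visit plum.
    At hop: go right to lily.
      Visit lily.
      At lily: go left to rose.
        Visit rose.
        At rose: no left child.
        At rose: go right to mint.
          Visit mint.
          At mint: go left to iris.
            iris is a leaf — visit iris.
          At mint: no right child.
      At lily: no right child.
  At moss: go right to yew.
    yew is a leaf — visit yew.
At sage: go right to ivy.
  Visit ivy.
  At ivy: no left child.
  At ivy: go right to cedar.
    Visit cedar.
    At cedar: no left child.
    At cedar: go right to fern.
      fern is a leaf — visit fern.
Full pre-order sequence: sage, moss, hop, plum, lily, rose, mint, iris, yew, ivy, cedar, fern.

8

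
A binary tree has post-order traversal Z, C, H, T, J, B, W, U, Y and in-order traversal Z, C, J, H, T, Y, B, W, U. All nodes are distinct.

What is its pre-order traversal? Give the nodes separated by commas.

The last element of post-order is the root; it splits in-order into left and right subtrees.
Root Y: left subtree has 5 nodes {Z, C, J, H, T}, right has 3 {B, W, U}.
  Root J: left subtree has 2 nodes {Z, C}, right has 2 {H, T}.
    Root C: left subtree has 1 node {Z}, right has 0 { }.
    Root T: left subtree has 1 node {H}, right has 0 { }.
  Root U: left subtree has 2 nodes {B, W}, right has 0 { }.
    Root W: left subtree has 1 node {B}, right has 0 { }.

Y, J, C, Z, T, H, U, W, B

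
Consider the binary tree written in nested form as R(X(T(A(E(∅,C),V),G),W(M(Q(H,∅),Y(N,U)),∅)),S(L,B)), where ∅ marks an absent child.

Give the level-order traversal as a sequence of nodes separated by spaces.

R X S T W L B A G M E V Q Y C H N U

Level-order visits nodes level by level from the root, left to right within each level.
Level 0: R
Level 1: X, S
Level 2: T, W, L, B
Level 3: A, G, M
Level 4: E, V, Q, Y
Level 5: C, H, N, U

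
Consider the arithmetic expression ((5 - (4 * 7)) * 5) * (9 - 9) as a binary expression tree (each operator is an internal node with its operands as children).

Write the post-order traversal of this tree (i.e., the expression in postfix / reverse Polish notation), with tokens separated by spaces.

5 4 7 * - 5 * 9 9 - *

Post-order on an expression tree gives postfix notation: for each operator, emit left operand, right operand, then the operator.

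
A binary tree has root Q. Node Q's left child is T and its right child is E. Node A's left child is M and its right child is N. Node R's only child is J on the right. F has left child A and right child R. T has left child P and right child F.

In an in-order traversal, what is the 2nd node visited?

In-order visits the left subtree, then the node, then the right subtree.
At Q: go left to T.
  At T: go left to P.
    P is a leaf — visit P.
  Visit T.
  At T: go right to F.
    At F: go left to A.
      At A: go left to M.
        M is a leaf — visit M.
      Visit A.
      At A: go right to N.
        N is a leaf — visit N.
    Visit F.
    At F: go right to R.
      At R: no left child.
      Visit R.
      At R: go right to J.
        J is a leaf — visit J.
Visit Q.
At Q: go right to E.
  E is a leaf — visit E.
Full in-order sequence: P, T, M, A, N, F, R, J, Q, E.

T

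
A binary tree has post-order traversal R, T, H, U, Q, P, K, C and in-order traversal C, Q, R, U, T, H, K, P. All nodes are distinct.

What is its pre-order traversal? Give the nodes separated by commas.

The last element of post-order is the root; it splits in-order into left and right subtrees.
Root C: left subtree has 0 nodes { }, right has 7 {Q, R, U, T, H, K, P}.
  Root K: left subtree has 5 nodes {Q, R, U, T, H}, right has 1 {P}.
    Root Q: left subtree has 0 nodes { }, right has 4 {R, U, T, H}.
      Root U: left subtree has 1 node {R}, right has 2 {T, H}.
        Root H: left subtree has 1 node {T}, right has 0 { }.

C, K, Q, U, R, H, T, P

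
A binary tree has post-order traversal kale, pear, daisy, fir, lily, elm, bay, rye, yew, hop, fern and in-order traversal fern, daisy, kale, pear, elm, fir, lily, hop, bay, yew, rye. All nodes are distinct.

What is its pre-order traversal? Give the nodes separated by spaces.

The last element of post-order is the root; it splits in-order into left and right subtrees.
Root fern: left subtree has 0 nodes { }, right has 10 {daisy, kale, pear, elm, fir, lily, hop, bay, yew, rye}.
  Root hop: left subtree has 6 nodes {daisy, kale, pear, elm, fir, lily}, right has 3 {bay, yew, rye}.
    Root elm: left subtree has 3 nodes {daisy, kale, pear}, right has 2 {fir, lily}.
      Root daisy: left subtree has 0 nodes { }, right has 2 {kale, pear}.
        Root pear: left subtree has 1 node {kale}, right has 0 { }.
      Root lily: left subtree has 1 node {fir}, right has 0 { }.
    Root yew: left subtree has 1 node {bay}, right has 1 {rye}.

fern hop elm daisy pear kale lily fir yew bay rye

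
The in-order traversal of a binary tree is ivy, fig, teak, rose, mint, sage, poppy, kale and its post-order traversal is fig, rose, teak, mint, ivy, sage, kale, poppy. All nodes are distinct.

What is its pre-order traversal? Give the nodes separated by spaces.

The last element of post-order is the root; it splits in-order into left and right subtrees.
Root poppy: left subtree has 6 nodes {ivy, fig, teak, rose, mint, sage}, right has 1 {kale}.
  Root sage: left subtree has 5 nodes {ivy, fig, teak, rose, mint}, right has 0 { }.
    Root ivy: left subtree has 0 nodes { }, right has 4 {fig, teak, rose, mint}.
      Root mint: left subtree has 3 nodes {fig, teak, rose}, right has 0 { }.
        Root teak: left subtree has 1 node {fig}, right has 1 {rose}.

poppy sage ivy mint teak fig rose kale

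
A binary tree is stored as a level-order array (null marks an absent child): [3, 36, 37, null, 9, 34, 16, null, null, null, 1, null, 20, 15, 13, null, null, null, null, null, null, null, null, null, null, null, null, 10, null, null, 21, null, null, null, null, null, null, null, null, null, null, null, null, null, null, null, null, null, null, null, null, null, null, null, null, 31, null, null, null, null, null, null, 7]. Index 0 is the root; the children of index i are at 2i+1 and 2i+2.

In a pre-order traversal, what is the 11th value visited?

Pre-order visits the node, then its left subtree, then its right subtree.
Visit 3.
At 3: go left to 36.
  Visit 36.
  At 36: no left child.
  At 36: go right to 9.
    Visit 9.
    At 9: no left child.
    At 9: go right to 1.
      1 is a leaf — visit 1.
At 3: go right to 37.
  Visit 37.
  At 37: go left to 34.
    Visit 34.
    At 34: no left child.
    At 34: go right to 20.
      20 is a leaf — visit 20.
  At 37: go right to 16.
    Visit 16.
    At 16: go left to 15.
      Visit 15.
      At 15: go left to 10.
        Visit 10.
        At 10: go left to 31.
          31 is a leaf — visit 31.
        At 10: no right child.
      At 15: no right child.
    At 16: go right to 13.
      Visit 13.
      At 13: no left child.
      At 13: go right to 21.
        Visit 21.
        At 21: no left child.
        At 21: go right to 7.
          7 is a leaf — visit 7.
Full pre-order sequence: 3, 36, 9, 1, 37, 34, 20, 16, 15, 10, 31, 13, 21, 7.

31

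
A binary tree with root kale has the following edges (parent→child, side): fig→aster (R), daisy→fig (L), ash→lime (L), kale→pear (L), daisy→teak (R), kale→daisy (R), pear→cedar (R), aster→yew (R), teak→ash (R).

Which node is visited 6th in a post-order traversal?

lime

Post-order visits the left subtree, then the right subtree, then the node.
At kale: go left to pear.
  At pear: no left child.
  At pear: go right to cedar.
    cedar is a leaf — visit cedar.
  Visit pear.
At kale: go right to daisy.
  At daisy: go left to fig.
    At fig: no left child.
    At fig: go right to aster.
      At aster: no left child.
      At aster: go right to yew.
        yew is a leaf — visit yew.
      Visit aster.
    Visit fig.
  At daisy: go right to teak.
    At teak: no left child.
    At teak: go right to ash.
      At ash: go left to lime.
        lime is a leaf — visit lime.
      At ash: no right child.
      Visit ash.
    Visit teak.
  Visit daisy.
Visit kale.
Full post-order sequence: cedar, pear, yew, aster, fig, lime, ash, teak, daisy, kale.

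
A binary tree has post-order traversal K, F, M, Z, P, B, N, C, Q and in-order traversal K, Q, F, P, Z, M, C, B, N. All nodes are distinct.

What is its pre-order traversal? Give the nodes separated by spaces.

Q K C P F Z M N B

The last element of post-order is the root; it splits in-order into left and right subtrees.
Root Q: left subtree has 1 node {K}, right has 7 {F, P, Z, M, C, B, N}.
  Root C: left subtree has 4 nodes {F, P, Z, M}, right has 2 {B, N}.
    Root P: left subtree has 1 node {F}, right has 2 {Z, M}.
      Root Z: left subtree has 0 nodes { }, right has 1 {M}.
    Root N: left subtree has 1 node {B}, right has 0 { }.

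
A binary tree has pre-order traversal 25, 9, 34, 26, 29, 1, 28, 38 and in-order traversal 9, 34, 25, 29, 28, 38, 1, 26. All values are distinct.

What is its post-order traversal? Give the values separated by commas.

34, 9, 38, 28, 1, 29, 26, 25

The first element of pre-order is the root; it splits in-order into left and right subtrees.
Root 25: left subtree has 2 nodes {9, 34}, right has 5 {29, 28, 38, 1, 26}.
  Root 9: left subtree has 0 nodes { }, right has 1 {34}.
  Root 26: left subtree has 4 nodes {29, 28, 38, 1}, right has 0 { }.
    Root 29: left subtree has 0 nodes { }, right has 3 {28, 38, 1}.
      Root 1: left subtree has 2 nodes {28, 38}, right has 0 { }.
        Root 28: left subtree has 0 nodes { }, right has 1 {38}.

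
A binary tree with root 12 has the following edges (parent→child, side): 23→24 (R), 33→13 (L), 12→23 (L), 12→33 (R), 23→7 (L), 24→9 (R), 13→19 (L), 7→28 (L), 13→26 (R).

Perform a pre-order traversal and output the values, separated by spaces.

Pre-order visits the node, then its left subtree, then its right subtree.
Visit 12.
At 12: go left to 23.
  Visit 23.
  At 23: go left to 7.
    Visit 7.
    At 7: go left to 28.
      28 is a leaf — visit 28.
    At 7: no right child.
  At 23: go right to 24.
    Visit 24.
    At 24: no left child.
    At 24: go right to 9.
      9 is a leaf — visit 9.
At 12: go right to 33.
  Visit 33.
  At 33: go left to 13.
    Visit 13.
    At 13: go left to 19.
      19 is a leaf — visit 19.
    At 13: go right to 26.
      26 is a leaf — visit 26.
  At 33: no right child.

12 23 7 28 24 9 33 13 19 26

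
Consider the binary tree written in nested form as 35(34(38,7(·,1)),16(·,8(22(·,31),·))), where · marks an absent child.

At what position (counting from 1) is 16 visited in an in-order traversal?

In-order visits the left subtree, then the node, then the right subtree.
At 35: go left to 34.
  At 34: go left to 38.
    38 is a leaf — visit 38.
  Visit 34.
  At 34: go right to 7.
    At 7: no left child.
    Visit 7.
    At 7: go right to 1.
      1 is a leaf — visit 1.
Visit 35.
At 35: go right to 16.
  At 16: no left child.
  Visit 16.
  At 16: go right to 8.
    At 8: go left to 22.
      At 22: no left child.
      Visit 22.
      At 22: go right to 31.
        31 is a leaf — visit 31.
    Visit 8.
    At 8: no right child.
Full in-order sequence: 38, 34, 7, 1, 35, 16, 22, 31, 8.

6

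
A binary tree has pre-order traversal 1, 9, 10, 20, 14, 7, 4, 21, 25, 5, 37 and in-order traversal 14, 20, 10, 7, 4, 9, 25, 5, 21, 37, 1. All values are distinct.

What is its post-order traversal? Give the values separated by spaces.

The first element of pre-order is the root; it splits in-order into left and right subtrees.
Root 1: left subtree has 10 nodes {14, 20, 10, 7, 4, 9, 25, 5, 21, 37}, right has 0 { }.
  Root 9: left subtree has 5 nodes {14, 20, 10, 7, 4}, right has 4 {25, 5, 21, 37}.
    Root 10: left subtree has 2 nodes {14, 20}, right has 2 {7, 4}.
      Root 20: left subtree has 1 node {14}, right has 0 { }.
      Root 7: left subtree has 0 nodes { }, right has 1 {4}.
    Root 21: left subtree has 2 nodes {25, 5}, right has 1 {37}.
      Root 25: left subtree has 0 nodes { }, right has 1 {5}.

14 20 4 7 10 5 25 37 21 9 1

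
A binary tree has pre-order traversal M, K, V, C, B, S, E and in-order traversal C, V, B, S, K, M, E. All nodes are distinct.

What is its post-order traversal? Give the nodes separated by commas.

The first element of pre-order is the root; it splits in-order into left and right subtrees.
Root M: left subtree has 5 nodes {C, V, B, S, K}, right has 1 {E}.
  Root K: left subtree has 4 nodes {C, V, B, S}, right has 0 { }.
    Root V: left subtree has 1 node {C}, right has 2 {B, S}.
      Root B: left subtree has 0 nodes { }, right has 1 {S}.

C, S, B, V, K, E, M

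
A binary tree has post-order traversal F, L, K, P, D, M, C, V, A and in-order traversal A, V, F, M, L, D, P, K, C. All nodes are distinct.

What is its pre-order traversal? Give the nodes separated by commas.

A, V, C, M, F, D, L, P, K

The last element of post-order is the root; it splits in-order into left and right subtrees.
Root A: left subtree has 0 nodes { }, right has 8 {V, F, M, L, D, P, K, C}.
  Root V: left subtree has 0 nodes { }, right has 7 {F, M, L, D, P, K, C}.
    Root C: left subtree has 6 nodes {F, M, L, D, P, K}, right has 0 { }.
      Root M: left subtree has 1 node {F}, right has 4 {L, D, P, K}.
        Root D: left subtree has 1 node {L}, right has 2 {P, K}.
          Root P: left subtree has 0 nodes { }, right has 1 {K}.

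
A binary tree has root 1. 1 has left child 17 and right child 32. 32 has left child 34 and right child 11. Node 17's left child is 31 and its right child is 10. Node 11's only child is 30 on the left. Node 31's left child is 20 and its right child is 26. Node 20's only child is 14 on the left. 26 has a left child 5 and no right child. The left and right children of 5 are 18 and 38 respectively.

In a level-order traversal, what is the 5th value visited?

10

Level-order visits nodes level by level from the root, left to right within each level.
Level 0: 1
Level 1: 17, 32
Level 2: 31, 10, 34, 11
Level 3: 20, 26, 30
Level 4: 14, 5
Level 5: 18, 38
Full level-order sequence: 1, 17, 32, 31, 10, 34, 11, 20, 26, 30, 14, 5, 18, 38.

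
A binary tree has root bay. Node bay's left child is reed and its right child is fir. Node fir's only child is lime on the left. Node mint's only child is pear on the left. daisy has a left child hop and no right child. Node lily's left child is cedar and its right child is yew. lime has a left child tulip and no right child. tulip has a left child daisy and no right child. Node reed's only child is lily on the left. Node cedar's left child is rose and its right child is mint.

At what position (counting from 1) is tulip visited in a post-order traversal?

10

Post-order visits the left subtree, then the right subtree, then the node.
At bay: go left to reed.
  At reed: go left to lily.
    At lily: go left to cedar.
      At cedar: go left to rose.
        rose is a leaf — visit rose.
      At cedar: go right to mint.
        At mint: go left to pear.
          pear is a leaf — visit pear.
        At mint: no right child.
        Visit mint.
      Visit cedar.
    At lily: go right to yew.
      yew is a leaf — visit yew.
    Visit lily.
  At reed: no right child.
  Visit reed.
At bay: go right to fir.
  At fir: go left to lime.
    At lime: go left to tulip.
      At tulip: go left to daisy.
        At daisy: go left to hop.
          hop is a leaf — visit hop.
        At daisy: no right child.
        Visit daisy.
      At tulip: no right child.
      Visit tulip.
    At lime: no right child.
    Visit lime.
  At fir: no right child.
  Visit fir.
Visit bay.
Full post-order sequence: rose, pear, mint, cedar, yew, lily, reed, hop, daisy, tulip, lime, fir, bay.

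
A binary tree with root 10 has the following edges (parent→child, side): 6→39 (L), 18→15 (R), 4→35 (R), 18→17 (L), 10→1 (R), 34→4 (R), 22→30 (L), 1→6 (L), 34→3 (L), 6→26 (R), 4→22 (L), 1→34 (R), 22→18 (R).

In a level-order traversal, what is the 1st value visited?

10

Level-order visits nodes level by level from the root, left to right within each level.
Level 0: 10
Level 1: 1
Level 2: 6, 34
Level 3: 39, 26, 3, 4
Level 4: 22, 35
Level 5: 30, 18
Level 6: 17, 15
Full level-order sequence: 10, 1, 6, 34, 39, 26, 3, 4, 22, 35, 30, 18, 17, 15.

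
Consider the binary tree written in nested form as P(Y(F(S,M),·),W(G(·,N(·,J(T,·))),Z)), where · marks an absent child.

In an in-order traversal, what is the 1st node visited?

S

In-order visits the left subtree, then the node, then the right subtree.
At P: go left to Y.
  At Y: go left to F.
    At F: go left to S.
      S is a leaf — visit S.
    Visit F.
    At F: go right to M.
      M is a leaf — visit M.
  Visit Y.
  At Y: no right child.
Visit P.
At P: go right to W.
  At W: go left to G.
    At G: no left child.
    Visit G.
    At G: go right to N.
      At N: no left child.
      Visit N.
      At N: go right to J.
        At J: go left to T.
          T is a leaf — visit T.
        Visit J.
        At J: no right child.
  Visit W.
  At W: go right to Z.
    Z is a leaf — visit Z.
Full in-order sequence: S, F, M, Y, P, G, N, T, J, W, Z.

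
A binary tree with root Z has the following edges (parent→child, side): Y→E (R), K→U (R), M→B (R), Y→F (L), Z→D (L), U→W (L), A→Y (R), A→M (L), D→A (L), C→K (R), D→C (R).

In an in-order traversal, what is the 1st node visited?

In-order visits the left subtree, then the node, then the right subtree.
At Z: go left to D.
  At D: go left to A.
    At A: go left to M.
      At M: no left child.
      Visit M.
      At M: go right to B.
        B is a leaf — visit B.
    Visit A.
    At A: go right to Y.
      At Y: go left to F.
        F is a leaf — visit F.
      Visit Y.
      At Y: go right to E.
        E is a leaf — visit E.
  Visit D.
  At D: go right to C.
    At C: no left child.
    Visit C.
    At C: go right to K.
      At K: no left child.
      Visit K.
      At K: go right to U.
        At U: go left to W.
          W is a leaf — visit W.
        Visit U.
        At U: no right child.
Visit Z.
At Z: no right child.
Full in-order sequence: M, B, A, F, Y, E, D, C, K, W, U, Z.

M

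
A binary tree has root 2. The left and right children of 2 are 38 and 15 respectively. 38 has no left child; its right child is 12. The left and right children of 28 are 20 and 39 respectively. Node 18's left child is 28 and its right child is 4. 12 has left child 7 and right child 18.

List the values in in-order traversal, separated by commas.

38, 7, 12, 20, 28, 39, 18, 4, 2, 15

In-order visits the left subtree, then the node, then the right subtree.
At 2: go left to 38.
  At 38: no left child.
  Visit 38.
  At 38: go right to 12.
    At 12: go left to 7.
      7 is a leaf — visit 7.
    Visit 12.
    At 12: go right to 18.
      At 18: go left to 28.
        At 28: go left to 20.
          20 is a leaf — visit 20.
        Visit 28.
        At 28: go right to 39.
          39 is a leaf — visit 39.
      Visit 18.
      At 18: go right to 4.
        4 is a leaf — visit 4.
Visit 2.
At 2: go right to 15.
  15 is a leaf — visit 15.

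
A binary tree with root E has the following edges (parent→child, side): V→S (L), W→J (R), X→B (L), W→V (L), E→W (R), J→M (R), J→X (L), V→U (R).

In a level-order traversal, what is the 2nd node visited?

W

Level-order visits nodes level by level from the root, left to right within each level.
Level 0: E
Level 1: W
Level 2: V, J
Level 3: S, U, X, M
Level 4: B
Full level-order sequence: E, W, V, J, S, U, X, M, B.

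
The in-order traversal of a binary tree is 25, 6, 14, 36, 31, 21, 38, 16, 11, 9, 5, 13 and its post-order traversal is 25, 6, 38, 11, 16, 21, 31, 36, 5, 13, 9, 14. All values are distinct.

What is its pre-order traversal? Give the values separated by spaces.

The last element of post-order is the root; it splits in-order into left and right subtrees.
Root 14: left subtree has 2 nodes {25, 6}, right has 9 {36, 31, 21, 38, 16, 11, 9, 5, 13}.
  Root 6: left subtree has 1 node {25}, right has 0 { }.
  Root 9: left subtree has 6 nodes {36, 31, 21, 38, 16, 11}, right has 2 {5, 13}.
    Root 36: left subtree has 0 nodes { }, right has 5 {31, 21, 38, 16, 11}.
      Root 31: left subtree has 0 nodes { }, right has 4 {21, 38, 16, 11}.
        Root 21: left subtree has 0 nodes { }, right has 3 {38, 16, 11}.
          Root 16: left subtree has 1 node {38}, right has 1 {11}.
    Root 13: left subtree has 1 node {5}, right has 0 { }.

14 6 25 9 36 31 21 16 38 11 13 5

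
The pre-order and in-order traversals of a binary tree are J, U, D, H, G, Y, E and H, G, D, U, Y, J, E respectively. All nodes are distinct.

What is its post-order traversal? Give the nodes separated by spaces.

The first element of pre-order is the root; it splits in-order into left and right subtrees.
Root J: left subtree has 5 nodes {H, G, D, U, Y}, right has 1 {E}.
  Root U: left subtree has 3 nodes {H, G, D}, right has 1 {Y}.
    Root D: left subtree has 2 nodes {H, G}, right has 0 { }.
      Root H: left subtree has 0 nodes { }, right has 1 {G}.

G H D Y U E J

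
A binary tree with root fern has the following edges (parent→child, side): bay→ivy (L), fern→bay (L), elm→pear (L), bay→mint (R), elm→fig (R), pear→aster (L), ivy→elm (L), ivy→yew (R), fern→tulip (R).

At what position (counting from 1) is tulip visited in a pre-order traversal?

Pre-order visits the node, then its left subtree, then its right subtree.
Visit fern.
At fern: go left to bay.
  Visit bay.
  At bay: go left to ivy.
    Visit ivy.
    At ivy: go left to elm.
      Visit elm.
      At elm: go left to pear.
        Visit pear.
        At pear: go left to aster.
          aster is a leaf — visit aster.
        At pear: no right child.
      At elm: go right to fig.
        fig is a leaf — visit fig.
    At ivy: go right to yew.
      yew is a leaf — visit yew.
  At bay: go right to mint.
    mint is a leaf — visit mint.
At fern: go right to tulip.
  tulip is a leaf — visit tulip.
Full pre-order sequence: fern, bay, ivy, elm, pear, aster, fig, yew, mint, tulip.

10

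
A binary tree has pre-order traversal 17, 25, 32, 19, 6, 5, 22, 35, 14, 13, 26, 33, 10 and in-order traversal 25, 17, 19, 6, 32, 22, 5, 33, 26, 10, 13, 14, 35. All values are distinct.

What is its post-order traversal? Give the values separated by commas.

25, 6, 19, 22, 33, 10, 26, 13, 14, 35, 5, 32, 17

The first element of pre-order is the root; it splits in-order into left and right subtrees.
Root 17: left subtree has 1 node {25}, right has 11 {19, 6, 32, 22, 5, 33, 26, 10, 13, 14, 35}.
  Root 32: left subtree has 2 nodes {19, 6}, right has 8 {22, 5, 33, 26, 10, 13, 14, 35}.
    Root 19: left subtree has 0 nodes { }, right has 1 {6}.
    Root 5: left subtree has 1 node {22}, right has 6 {33, 26, 10, 13, 14, 35}.
      Root 35: left subtree has 5 nodes {33, 26, 10, 13, 14}, right has 0 { }.
        Root 14: left subtree has 4 nodes {33, 26, 10, 13}, right has 0 { }.
          Root 13: left subtree has 3 nodes {33, 26, 10}, right has 0 { }.
            Root 26: left subtree has 1 node {33}, right has 1 {10}.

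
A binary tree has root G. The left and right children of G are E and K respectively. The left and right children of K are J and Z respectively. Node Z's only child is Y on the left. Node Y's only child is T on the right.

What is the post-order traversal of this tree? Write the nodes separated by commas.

Post-order visits the left subtree, then the right subtree, then the node.
At G: go left to E.
  E is a leaf — visit E.
At G: go right to K.
  At K: go left to J.
    J is a leaf — visit J.
  At K: go right to Z.
    At Z: go left to Y.
      At Y: no left child.
      At Y: go right to T.
        T is a leaf — visit T.
      Visit Y.
    At Z: no right child.
    Visit Z.
  Visit K.
Visit G.

E, J, T, Y, Z, K, G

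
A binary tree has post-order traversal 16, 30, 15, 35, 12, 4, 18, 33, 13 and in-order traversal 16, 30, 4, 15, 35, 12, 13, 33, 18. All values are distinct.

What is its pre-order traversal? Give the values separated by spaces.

13 4 30 16 12 35 15 33 18

The last element of post-order is the root; it splits in-order into left and right subtrees.
Root 13: left subtree has 6 nodes {16, 30, 4, 15, 35, 12}, right has 2 {33, 18}.
  Root 4: left subtree has 2 nodes {16, 30}, right has 3 {15, 35, 12}.
    Root 30: left subtree has 1 node {16}, right has 0 { }.
    Root 12: left subtree has 2 nodes {15, 35}, right has 0 { }.
      Root 35: left subtree has 1 node {15}, right has 0 { }.
  Root 33: left subtree has 0 nodes { }, right has 1 {18}.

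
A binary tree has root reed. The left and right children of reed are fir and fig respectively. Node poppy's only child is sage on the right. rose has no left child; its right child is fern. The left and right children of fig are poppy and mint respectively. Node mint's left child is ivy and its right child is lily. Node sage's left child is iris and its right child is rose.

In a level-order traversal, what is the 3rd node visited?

fig

Level-order visits nodes level by level from the root, left to right within each level.
Level 0: reed
Level 1: fir, fig
Level 2: poppy, mint
Level 3: sage, ivy, lily
Level 4: iris, rose
Level 5: fern
Full level-order sequence: reed, fir, fig, poppy, mint, sage, ivy, lily, iris, rose, fern.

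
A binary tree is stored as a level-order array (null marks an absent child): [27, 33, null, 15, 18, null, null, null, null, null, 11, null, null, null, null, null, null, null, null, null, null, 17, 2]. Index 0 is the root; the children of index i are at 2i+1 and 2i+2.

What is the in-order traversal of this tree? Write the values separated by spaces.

In-order visits the left subtree, then the node, then the right subtree.
At 27: go left to 33.
  At 33: go left to 15.
    15 is a leaf — visit 15.
  Visit 33.
  At 33: go right to 18.
    At 18: no left child.
    Visit 18.
    At 18: go right to 11.
      At 11: go left to 17.
        17 is a leaf — visit 17.
      Visit 11.
      At 11: go right to 2.
        2 is a leaf — visit 2.
Visit 27.
At 27: no right child.

15 33 18 17 11 2 27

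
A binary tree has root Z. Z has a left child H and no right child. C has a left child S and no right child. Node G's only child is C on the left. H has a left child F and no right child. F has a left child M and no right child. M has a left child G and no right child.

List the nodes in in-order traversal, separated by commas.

In-order visits the left subtree, then the node, then the right subtree.
At Z: go left to H.
  At H: go left to F.
    At F: go left to M.
      At M: go left to G.
        At G: go left to C.
          At C: go left to S.
            S is a leaf — visit S.
          Visit C.
          At C: no right child.
        Visit G.
        At G: no right child.
      Visit M.
      At M: no right child.
    Visit F.
    At F: no right child.
  Visit H.
  At H: no right child.
Visit Z.
At Z: no right child.

S, C, G, M, F, H, Z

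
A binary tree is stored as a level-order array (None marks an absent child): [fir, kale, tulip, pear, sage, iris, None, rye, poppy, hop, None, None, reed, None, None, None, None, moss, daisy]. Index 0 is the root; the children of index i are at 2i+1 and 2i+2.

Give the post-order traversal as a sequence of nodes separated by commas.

rye, moss, daisy, poppy, pear, hop, sage, kale, reed, iris, tulip, fir

Post-order visits the left subtree, then the right subtree, then the node.
At fir: go left to kale.
  At kale: go left to pear.
    At pear: go left to rye.
      rye is a leaf — visit rye.
    At pear: go right to poppy.
      At poppy: go left to moss.
        moss is a leaf — visit moss.
      At poppy: go right to daisy.
        daisy is a leaf — visit daisy.
      Visit poppy.
    Visit pear.
  At kale: go right to sage.
    At sage: go left to hop.
      hop is a leaf — visit hop.
    At sage: no right child.
    Visit sage.
  Visit kale.
At fir: go right to tulip.
  At tulip: go left to iris.
    At iris: no left child.
    At iris: go right to reed.
      reed is a leaf — visit reed.
    Visit iris.
  At tulip: no right child.
  Visit tulip.
Visit fir.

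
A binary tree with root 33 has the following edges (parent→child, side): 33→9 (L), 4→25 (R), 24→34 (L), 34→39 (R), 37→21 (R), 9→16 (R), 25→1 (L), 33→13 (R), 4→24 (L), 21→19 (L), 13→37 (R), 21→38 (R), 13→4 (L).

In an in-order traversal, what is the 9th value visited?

In-order visits the left subtree, then the node, then the right subtree.
At 33: go left to 9.
  At 9: no left child.
  Visit 9.
  At 9: go right to 16.
    16 is a leaf — visit 16.
Visit 33.
At 33: go right to 13.
  At 13: go left to 4.
    At 4: go left to 24.
      At 24: go left to 34.
        At 34: no left child.
        Visit 34.
        At 34: go right to 39.
          39 is a leaf — visit 39.
      Visit 24.
      At 24: no right child.
    Visit 4.
    At 4: go right to 25.
      At 25: go left to 1.
        1 is a leaf — visit 1.
      Visit 25.
      At 25: no right child.
  Visit 13.
  At 13: go right to 37.
    At 37: no left child.
    Visit 37.
    At 37: go right to 21.
      At 21: go left to 19.
        19 is a leaf — visit 19.
      Visit 21.
      At 21: go right to 38.
        38 is a leaf — visit 38.
Full in-order sequence: 9, 16, 33, 34, 39, 24, 4, 1, 25, 13, 37, 19, 21, 38.

25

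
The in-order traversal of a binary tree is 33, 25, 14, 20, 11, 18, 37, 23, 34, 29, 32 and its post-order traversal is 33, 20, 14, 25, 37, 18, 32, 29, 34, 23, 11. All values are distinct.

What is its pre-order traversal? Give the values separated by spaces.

11 25 33 14 20 23 18 37 34 29 32

The last element of post-order is the root; it splits in-order into left and right subtrees.
Root 11: left subtree has 4 nodes {33, 25, 14, 20}, right has 6 {18, 37, 23, 34, 29, 32}.
  Root 25: left subtree has 1 node {33}, right has 2 {14, 20}.
    Root 14: left subtree has 0 nodes { }, right has 1 {20}.
  Root 23: left subtree has 2 nodes {18, 37}, right has 3 {34, 29, 32}.
    Root 18: left subtree has 0 nodes { }, right has 1 {37}.
    Root 34: left subtree has 0 nodes { }, right has 2 {29, 32}.
      Root 29: left subtree has 0 nodes { }, right has 1 {32}.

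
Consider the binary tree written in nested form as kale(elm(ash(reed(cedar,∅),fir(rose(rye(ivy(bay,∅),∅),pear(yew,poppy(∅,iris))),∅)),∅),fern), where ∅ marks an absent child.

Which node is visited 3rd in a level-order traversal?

fern

Level-order visits nodes level by level from the root, left to right within each level.
Level 0: kale
Level 1: elm, fern
Level 2: ash
Level 3: reed, fir
Level 4: cedar, rose
Level 5: rye, pear
Level 6: ivy, yew, poppy
Level 7: bay, iris
Full level-order sequence: kale, elm, fern, ash, reed, fir, cedar, rose, rye, pear, ivy, yew, poppy, bay, iris.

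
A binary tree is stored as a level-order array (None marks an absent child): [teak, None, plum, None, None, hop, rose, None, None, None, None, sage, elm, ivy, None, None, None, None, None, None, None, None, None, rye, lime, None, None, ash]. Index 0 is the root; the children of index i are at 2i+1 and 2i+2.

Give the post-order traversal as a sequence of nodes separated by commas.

Post-order visits the left subtree, then the right subtree, then the node.
At teak: no left child.
At teak: go right to plum.
  At plum: go left to hop.
    At hop: go left to sage.
      At sage: go left to rye.
        rye is a leaf — visit rye.
      At sage: go right to lime.
        lime is a leaf — visit lime.
      Visit sage.
    At hop: go right to elm.
      elm is a leaf — visit elm.
    Visit hop.
  At plum: go right to rose.
    At rose: go left to ivy.
      At ivy: go left to ash.
        ash is a leaf — visit ash.
      At ivy: no right child.
      Visit ivy.
    At rose: no right child.
    Visit rose.
  Visit plum.
Visit teak.

rye, lime, sage, elm, hop, ash, ivy, rose, plum, teak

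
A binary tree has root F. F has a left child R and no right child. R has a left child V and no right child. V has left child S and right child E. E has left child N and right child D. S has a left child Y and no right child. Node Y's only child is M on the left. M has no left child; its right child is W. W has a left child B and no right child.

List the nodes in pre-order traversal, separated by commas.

F, R, V, S, Y, M, W, B, E, N, D

Pre-order visits the node, then its left subtree, then its right subtree.
Visit F.
At F: go left to R.
  Visit R.
  At R: go left to V.
    Visit V.
    At V: go left to S.
      Visit S.
      At S: go left to Y.
        Visit Y.
        At Y: go left to M.
          Visit M.
          At M: no left child.
          At M: go right to W.
            Visit W.
            At W: go left to B.
              B is a leaf — visit B.
            At W: no right child.
        At Y: no right child.
      At S: no right child.
    At V: go right to E.
      Visit E.
      At E: go left to N.
        N is a leaf — visit N.
      At E: go right to D.
        D is a leaf — visit D.
  At R: no right child.
At F: no right child.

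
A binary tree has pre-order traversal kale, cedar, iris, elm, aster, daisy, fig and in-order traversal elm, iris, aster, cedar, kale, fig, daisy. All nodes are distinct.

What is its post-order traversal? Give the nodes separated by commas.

elm, aster, iris, cedar, fig, daisy, kale

The first element of pre-order is the root; it splits in-order into left and right subtrees.
Root kale: left subtree has 4 nodes {elm, iris, aster, cedar}, right has 2 {fig, daisy}.
  Root cedar: left subtree has 3 nodes {elm, iris, aster}, right has 0 { }.
    Root iris: left subtree has 1 node {elm}, right has 1 {aster}.
  Root daisy: left subtree has 1 node {fig}, right has 0 { }.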